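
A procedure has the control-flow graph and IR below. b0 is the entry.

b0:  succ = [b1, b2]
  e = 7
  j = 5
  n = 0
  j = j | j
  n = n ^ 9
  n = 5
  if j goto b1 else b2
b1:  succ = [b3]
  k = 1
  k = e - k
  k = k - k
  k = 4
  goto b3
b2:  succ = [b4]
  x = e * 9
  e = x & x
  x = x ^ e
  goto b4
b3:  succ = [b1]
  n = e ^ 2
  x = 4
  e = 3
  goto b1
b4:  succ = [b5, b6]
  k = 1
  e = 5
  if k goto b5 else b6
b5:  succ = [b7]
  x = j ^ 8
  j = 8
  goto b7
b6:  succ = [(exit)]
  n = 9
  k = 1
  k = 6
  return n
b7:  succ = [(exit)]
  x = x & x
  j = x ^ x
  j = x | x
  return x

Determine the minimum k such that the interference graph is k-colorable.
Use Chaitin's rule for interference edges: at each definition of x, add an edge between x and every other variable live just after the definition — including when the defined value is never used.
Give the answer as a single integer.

Answer: 4

Derivation:
Per-block:
  b0: {e,j,n} / ∅
  b1: {k} / {e}
  b2: {e,x} / {e}
  b3: {e,n,x} / {e}
  b4: {e,k} / ∅
  b5: {j,x} / {j}
  b6: {k,n} / ∅
  b7: {j,x} / {x}

Liveness:
  b0 li=∅ lo={e,j}
  b1 li={e} lo={e}
  b2 li={e,j} lo={j}
  b3 li={e} lo={e}
  b4 li={j} lo={j}
  b5 li={j} lo={x}
  b6 li=∅ lo=∅
  b7 li={x} lo=∅

Interference:
  e: {j,k,n,x}
  j: {e,k,n,x}
  k: {e,j,n}
  n: {e,j,k}
  x: {e,j}

Registers:
  {e,j,k,n} pairwise interfere (4-clique) ⇒ χ ≥ 4
  4-colouring: r0={e}  r1={j}  r2={k,x}  r3={n}
  χ = 4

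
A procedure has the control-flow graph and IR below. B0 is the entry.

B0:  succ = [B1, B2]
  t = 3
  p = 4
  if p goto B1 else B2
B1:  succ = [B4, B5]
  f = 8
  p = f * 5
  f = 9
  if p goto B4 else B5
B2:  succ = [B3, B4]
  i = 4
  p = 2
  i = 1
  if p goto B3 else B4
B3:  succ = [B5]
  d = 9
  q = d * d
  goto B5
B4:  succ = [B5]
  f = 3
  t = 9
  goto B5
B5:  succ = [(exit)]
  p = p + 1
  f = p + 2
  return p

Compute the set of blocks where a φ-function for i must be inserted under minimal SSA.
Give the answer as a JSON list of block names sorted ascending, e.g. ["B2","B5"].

idom tree: B1←B0 B2←B0 B3←B2 B4←B0 B5←B0
Dom at joins:
  B4: preds {B1,B2}: {B0,B1} ∩ {B0,B2} = {B0}; idom=B0
  B5: preds {B1,B3,B4}: {B0,B1} ∩ {B0,B2,B3} ∩ {B0,B4} = {B0}; idom=B0

Frontier:
  B4←B1: walk B1 to B0
  B4←B2: walk B2 to B0
  B5←B1: walk B1 to B0
  B5←B3: walk B3→B2 to B0
  B5←B4: walk B4 to B0
  DF(B0)=∅
  DF(B1)={B4,B5}
  DF(B2)={B4,B5}
  DF(B3)={B5}
  DF(B4)={B5}
  DF(B5)=∅

φ for i: defs {B2}
  DF⁺ = {B4,B5}

Answer: ["B4", "B5"]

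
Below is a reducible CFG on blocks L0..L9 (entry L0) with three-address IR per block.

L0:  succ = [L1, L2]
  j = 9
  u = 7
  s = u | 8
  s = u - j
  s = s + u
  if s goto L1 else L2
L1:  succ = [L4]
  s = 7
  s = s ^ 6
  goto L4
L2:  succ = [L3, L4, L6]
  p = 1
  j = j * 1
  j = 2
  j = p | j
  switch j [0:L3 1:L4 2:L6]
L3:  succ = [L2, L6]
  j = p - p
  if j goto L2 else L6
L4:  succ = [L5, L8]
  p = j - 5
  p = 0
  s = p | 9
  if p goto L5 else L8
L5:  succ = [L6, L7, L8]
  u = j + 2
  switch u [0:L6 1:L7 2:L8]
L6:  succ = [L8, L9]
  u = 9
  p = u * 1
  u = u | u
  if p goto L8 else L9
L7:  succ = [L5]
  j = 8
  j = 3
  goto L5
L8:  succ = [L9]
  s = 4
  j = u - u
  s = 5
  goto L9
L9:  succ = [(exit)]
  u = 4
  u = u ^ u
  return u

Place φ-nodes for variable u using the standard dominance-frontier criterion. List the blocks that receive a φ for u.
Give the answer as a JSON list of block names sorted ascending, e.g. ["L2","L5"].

idom tree: L1←L0 L2←L0 L3←L2 L4←L0 L5←L4 L6←L0 L7←L5 L8←L0 L9←L0
Join-block Dom:
  L2: preds {L0,L3}: {L0} ∩ {L0,L2,L3} = {L0}; idom=L0
  L4: preds {L1,L2}: {L0,L1} ∩ {L0,L2} = {L0}; idom=L0
  L5: preds {L4,L7}: {L0,L4} ∩ {L0,L4,L5,L7} = {L0,L4}; idom=L4
  L6: preds {L2,L3,L5}: {L0,L2} ∩ {L0,L2,L3} ∩ {L0,L4,L5} = {L0}; idom=L0
  L8: preds {L4,L5,L6}: {L0,L4} ∩ {L0,L4,L5} ∩ {L0,L6} = {L0}; idom=L0
  L9: preds {L6,L8}: {L0,L6} ∩ {L0,L8} = {L0}; idom=L0

DF derivation:
  L2←L0: walk · to L0
  L2←L3: walk L3→L2 to L0
  L4←L1: walk L1 to L0
  L4←L2: walk L2 to L0
  L5←L4: walk · to L4
  L5←L7: walk L7→L5 to L4
  L6←L2: walk L2 to L0
  L6←L3: walk L3→L2 to L0
  L6←L5: walk L5→L4 to L0
  L8←L4: walk L4 to L0
  L8←L5: walk L5→L4 to L0
  L8←L6: walk L6 to L0
  L9←L6: walk L6 to L0
  L9←L8: walk L8 to L0
  DF(L0)=∅
  DF(L1)={L4}
  DF(L2)={L2,L4,L6}
  DF(L3)={L2,L6}
  DF(L4)={L6,L8}
  DF(L5)={L5,L6,L8}
  DF(L6)={L8,L9}
  DF(L7)={L5}
  DF(L8)={L9}
  DF(L9)=∅

φ for u: defs {L0,L5,L6,L9}
  DF⁺ = {L5,L6,L8,L9}

Answer: ["L5", "L6", "L8", "L9"]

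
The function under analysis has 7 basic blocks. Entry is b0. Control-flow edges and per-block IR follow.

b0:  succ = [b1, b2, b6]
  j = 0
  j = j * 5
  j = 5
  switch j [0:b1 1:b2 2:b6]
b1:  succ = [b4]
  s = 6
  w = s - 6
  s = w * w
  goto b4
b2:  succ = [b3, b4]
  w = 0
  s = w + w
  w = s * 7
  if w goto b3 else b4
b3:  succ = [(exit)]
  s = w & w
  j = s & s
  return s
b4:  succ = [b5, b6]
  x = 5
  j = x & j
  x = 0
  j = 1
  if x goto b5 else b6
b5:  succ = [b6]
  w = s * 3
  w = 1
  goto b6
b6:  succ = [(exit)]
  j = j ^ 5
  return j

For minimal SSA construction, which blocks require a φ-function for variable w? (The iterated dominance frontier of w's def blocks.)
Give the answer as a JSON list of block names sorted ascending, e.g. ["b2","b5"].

idom tree: b1←b0 b2←b0 b3←b2 b4←b0 b5←b4 b6←b0
Join-block Dom:
  b4: preds {b1,b2}: {b0,b1} ∩ {b0,b2} = {b0}; idom=b0
  b6: preds {b0,b4,b5}: {b0} ∩ {b0,b4} ∩ {b0,b4,b5} = {b0}; idom=b0

DF walk-up:
  join b4 pred b1: b1 stop@b0
  join b4 pred b2: b2 stop@b0
  join b6 pred b0: · stop@b0
  join b6 pred b4: b4 stop@b0
  join b6 pred b5: b5→b4 stop@b0
  b0 → ∅
  b1 → {b4}
  b2 → {b4}
  b3 → ∅
  b4 → {b6}
  b5 → {b6}
  b6 → ∅

φ for w: defs {b1,b2,b5}
  DF⁺ = {b4,b6}

Answer: ["b4", "b6"]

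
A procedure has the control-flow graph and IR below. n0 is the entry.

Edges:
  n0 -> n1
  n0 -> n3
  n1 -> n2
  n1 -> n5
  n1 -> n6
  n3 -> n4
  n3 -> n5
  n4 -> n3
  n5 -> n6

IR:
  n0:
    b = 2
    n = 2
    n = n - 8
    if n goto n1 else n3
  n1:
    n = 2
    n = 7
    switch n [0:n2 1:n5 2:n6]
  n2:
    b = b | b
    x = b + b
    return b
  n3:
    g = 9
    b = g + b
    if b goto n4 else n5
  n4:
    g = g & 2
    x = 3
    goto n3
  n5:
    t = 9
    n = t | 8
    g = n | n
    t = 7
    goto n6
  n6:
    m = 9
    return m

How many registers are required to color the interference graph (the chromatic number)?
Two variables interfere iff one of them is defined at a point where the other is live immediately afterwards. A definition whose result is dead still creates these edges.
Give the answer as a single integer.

Per-block:
  n0: def={b,n} ue=∅
  n1: def={n} ue=∅
  n2: def={b,x} ue={b}
  n3: def={b,g} ue={b}
  n4: def={g,x} ue={g}
  n5: def={g,n,t} ue=∅
  n6: def={m} ue=∅

Live sets:
  n0: in=∅ out={b}
  n1: in={b} out={b}
  n2: in={b} out=∅
  n3: in={b} out={b,g}
  n4: in={b,g} out={b}
  n5: in=∅ out=∅
  n6: in=∅ out=∅

Interference:
  b: {g,n,x}
  g: {b}
  m: ∅
  n: {b}
  t: ∅
  x: {b}

Chromatic number:
  {b,g} pairwise interfere (2-clique) ⇒ χ ≥ 2
  assign b→r0 g→r1 m→r0 n→r1 t→r0 x→r1 — no edge inside a register ⇒ χ ≤ 2
  χ = 2

Answer: 2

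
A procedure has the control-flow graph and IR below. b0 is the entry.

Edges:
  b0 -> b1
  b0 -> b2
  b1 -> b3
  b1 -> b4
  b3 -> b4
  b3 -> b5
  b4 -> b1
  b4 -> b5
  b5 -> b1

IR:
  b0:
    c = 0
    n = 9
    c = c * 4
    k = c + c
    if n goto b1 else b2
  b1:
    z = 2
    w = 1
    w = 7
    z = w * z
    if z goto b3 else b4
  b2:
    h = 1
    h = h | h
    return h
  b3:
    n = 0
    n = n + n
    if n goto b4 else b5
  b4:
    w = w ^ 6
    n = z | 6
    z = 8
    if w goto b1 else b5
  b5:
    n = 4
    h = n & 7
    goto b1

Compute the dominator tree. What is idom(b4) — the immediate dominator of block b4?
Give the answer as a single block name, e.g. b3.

Answer: b1

Analysis:
idom tree: b1←b0 b2←b0 b3←b1 b4←b1 b5←b1
Dom∩ at merges:
  b1: preds {b0,b4,b5}: {b0} ∩ {b0,b1,b4} ∩ {b0,b1,b5} = {b0}; idom=b0
  b4: preds {b1,b3}: {b0,b1} ∩ {b0,b1,b3} = {b0,b1}; idom=b1
  b5: preds {b3,b4}: {b0,b1,b3} ∩ {b0,b1,b4} = {b0,b1}; idom=b1

idom(b4) = b1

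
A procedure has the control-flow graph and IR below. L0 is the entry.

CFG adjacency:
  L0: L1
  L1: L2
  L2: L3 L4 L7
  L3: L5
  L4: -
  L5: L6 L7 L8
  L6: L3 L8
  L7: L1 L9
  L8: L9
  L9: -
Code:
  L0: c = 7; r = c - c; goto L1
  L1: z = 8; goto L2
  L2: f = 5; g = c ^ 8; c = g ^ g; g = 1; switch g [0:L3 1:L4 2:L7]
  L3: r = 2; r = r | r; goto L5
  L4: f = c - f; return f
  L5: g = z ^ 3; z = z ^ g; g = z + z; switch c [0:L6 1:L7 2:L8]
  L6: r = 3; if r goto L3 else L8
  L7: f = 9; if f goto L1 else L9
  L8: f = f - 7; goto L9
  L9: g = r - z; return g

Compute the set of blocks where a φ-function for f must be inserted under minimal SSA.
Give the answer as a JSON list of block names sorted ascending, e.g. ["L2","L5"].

Answer: ["L1", "L9"]

Working:
idom tree: L1←L0 L2←L1 L3←L2 L4←L2 L5←L3 L6←L5 L7←L2 L8←L5 L9←L2
Dom at joins:
  L1: preds {L0,L7}: {L0} ∩ {L0,L1,L2,L7} = {L0}; idom=L0
  L3: preds {L2,L6}: {L0,L1,L2} ∩ {L0,L1,L2,L3,L5,L6} = {L0,L1,L2}; idom=L2
  L7: preds {L2,L5}: {L0,L1,L2} ∩ {L0,L1,L2,L3,L5} = {L0,L1,L2}; idom=L2
  L8: preds {L5,L6}: {L0,L1,L2,L3,L5} ∩ {L0,L1,L2,L3,L5,L6} = {L0,L1,L2,L3,L5}; idom=L5
  L9: preds {L7,L8}: {L0,L1,L2,L7} ∩ {L0,L1,L2,L3,L5,L8} = {L0,L1,L2}; idom=L2

DF walk-up:
  join L1 pred L0: · stop@L0
  join L1 pred L7: L7→L2→L1 stop@L0
  join L3 pred L2: · stop@L2
  join L3 pred L6: L6→L5→L3 stop@L2
  join L7 pred L2: · stop@L2
  join L7 pred L5: L5→L3 stop@L2
  join L8 pred L5: · stop@L5
  join L8 pred L6: L6 stop@L5
  join L9 pred L7: L7 stop@L2
  join L9 pred L8: L8→L5→L3 stop@L2
  DF(L0)=∅
  DF(L1)={L1}
  DF(L2)={L1}
  DF(L3)={L3,L7,L9}
  DF(L4)=∅
  DF(L5)={L3,L7,L9}
  DF(L6)={L3,L8}
  DF(L7)={L1,L9}
  DF(L8)={L9}
  DF(L9)=∅

φ for f: defs {L2,L4,L7,L8}
  DF⁺ = {L1,L9}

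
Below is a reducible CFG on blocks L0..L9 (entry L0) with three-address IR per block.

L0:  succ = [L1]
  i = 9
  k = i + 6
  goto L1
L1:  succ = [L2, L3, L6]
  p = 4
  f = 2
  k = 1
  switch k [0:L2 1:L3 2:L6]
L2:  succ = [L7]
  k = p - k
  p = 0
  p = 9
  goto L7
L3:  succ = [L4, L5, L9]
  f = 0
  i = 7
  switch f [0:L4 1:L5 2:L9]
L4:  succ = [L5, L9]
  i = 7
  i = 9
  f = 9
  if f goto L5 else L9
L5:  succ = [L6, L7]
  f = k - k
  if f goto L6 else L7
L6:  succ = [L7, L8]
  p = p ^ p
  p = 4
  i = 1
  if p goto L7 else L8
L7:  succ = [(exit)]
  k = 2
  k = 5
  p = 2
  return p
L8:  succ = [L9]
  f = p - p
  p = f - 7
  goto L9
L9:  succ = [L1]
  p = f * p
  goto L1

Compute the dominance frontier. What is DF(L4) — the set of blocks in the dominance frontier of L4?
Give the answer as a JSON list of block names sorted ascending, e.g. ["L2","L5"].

idom tree: L1←L0 L2←L1 L3←L1 L4←L3 L5←L3 L6←L1 L7←L1 L8←L6 L9←L1
Dom at joins:
  L1: preds {L0,L9}: {L0} ∩ {L0,L1,L9} = {L0}; idom=L0
  L5: preds {L3,L4}: {L0,L1,L3} ∩ {L0,L1,L3,L4} = {L0,L1,L3}; idom=L3
  L6: preds {L1,L5}: {L0,L1} ∩ {L0,L1,L3,L5} = {L0,L1}; idom=L1
  L7: preds {L2,L5,L6}: {L0,L1,L2} ∩ {L0,L1,L3,L5} ∩ {L0,L1,L6} = {L0,L1}; idom=L1
  L9: preds {L3,L4,L8}: {L0,L1,L3} ∩ {L0,L1,L3,L4} ∩ {L0,L1,L6,L8} = {L0,L1}; idom=L1

DF derivation:
  join L1 pred L0: · stop@L0
  join L1 pred L9: L9→L1 stop@L0
  join L5 pred L3: · stop@L3
  join L5 pred L4: L4 stop@L3
  join L6 pred L1: · stop@L1
  join L6 pred L5: L5→L3 stop@L1
  join L7 pred L2: L2 stop@L1
  join L7 pred L5: L5→L3 stop@L1
  join L7 pred L6: L6 stop@L1
  join L9 pred L3: L3 stop@L1
  join L9 pred L4: L4→L3 stop@L1
  join L9 pred L8: L8→L6 stop@L1
  L0: DF=∅
  L1: DF={L1}
  L2: DF={L7}
  L3: DF={L6,L7,L9}
  L4: DF={L5,L9}
  L5: DF={L6,L7}
  L6: DF={L7,L9}
  L7: DF=∅
  L8: DF={L9}
  L9: DF={L1}

DF(L4) = ["L5", "L9"]

Answer: ["L5", "L9"]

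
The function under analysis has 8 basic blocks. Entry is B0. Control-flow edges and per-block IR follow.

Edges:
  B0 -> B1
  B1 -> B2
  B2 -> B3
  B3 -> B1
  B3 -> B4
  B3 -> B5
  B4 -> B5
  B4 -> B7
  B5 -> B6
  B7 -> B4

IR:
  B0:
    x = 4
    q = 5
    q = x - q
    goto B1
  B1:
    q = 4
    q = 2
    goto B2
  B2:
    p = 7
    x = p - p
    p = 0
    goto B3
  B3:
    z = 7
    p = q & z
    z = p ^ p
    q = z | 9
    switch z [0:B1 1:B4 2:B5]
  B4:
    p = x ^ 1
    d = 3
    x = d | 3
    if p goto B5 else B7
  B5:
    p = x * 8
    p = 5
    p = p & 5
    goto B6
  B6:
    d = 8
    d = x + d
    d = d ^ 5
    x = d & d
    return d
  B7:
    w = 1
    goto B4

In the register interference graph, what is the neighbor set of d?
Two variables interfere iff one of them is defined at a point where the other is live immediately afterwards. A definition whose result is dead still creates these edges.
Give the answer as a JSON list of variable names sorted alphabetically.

def/use:
  B0: {q,x} / ∅
  B1: {q} / ∅
  B2: {p,x} / ∅
  B3: {p,q,z} / {q}
  B4: {d,p,x} / {x}
  B5: {p} / {x}
  B6: {d,x} / {x}
  B7: {w} / ∅

Backward fixpoint:
  B0 li=∅ lo=∅
  B1 li=∅ lo={q}
  B2 li={q} lo={q,x}
  B3 li={q,x} lo={x}
  B4 li={x} lo={x}
  B5 li={x} lo={x}
  B6 li={x} lo=∅
  B7 li={x} lo={x}

Interference:
  d — {p,x}
  p — {d,q,x}
  q — {p,x,z}
  w — {x}
  x — {d,p,q,w,z}
  z — {q,x}

N(d) = ["p", "x"]

Answer: ["p", "x"]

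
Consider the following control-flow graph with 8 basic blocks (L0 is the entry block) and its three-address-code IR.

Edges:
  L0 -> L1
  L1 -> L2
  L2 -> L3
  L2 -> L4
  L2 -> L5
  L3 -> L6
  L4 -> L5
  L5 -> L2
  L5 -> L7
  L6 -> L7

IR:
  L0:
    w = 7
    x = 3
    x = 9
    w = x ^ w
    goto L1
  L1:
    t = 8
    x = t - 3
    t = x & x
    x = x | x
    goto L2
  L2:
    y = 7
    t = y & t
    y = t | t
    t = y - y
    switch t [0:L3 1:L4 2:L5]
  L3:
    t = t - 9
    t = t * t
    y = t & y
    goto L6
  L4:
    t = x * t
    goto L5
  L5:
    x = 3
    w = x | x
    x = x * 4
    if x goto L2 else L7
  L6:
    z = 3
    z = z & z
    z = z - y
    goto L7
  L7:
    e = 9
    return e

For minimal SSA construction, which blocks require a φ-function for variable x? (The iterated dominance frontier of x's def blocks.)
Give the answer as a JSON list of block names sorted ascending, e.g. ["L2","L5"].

Answer: ["L2", "L7"]

Working:
idom tree: L1←L0 L2←L1 L3←L2 L4←L2 L5←L2 L6←L3 L7←L2
Join-block Dom:
  L2: preds {L1,L5}: {L0,L1} ∩ {L0,L1,L2,L5} = {L0,L1}; idom=L1
  L5: preds {L2,L4}: {L0,L1,L2} ∩ {L0,L1,L2,L4} = {L0,L1,L2}; idom=L2
  L7: preds {L5,L6}: {L0,L1,L2,L5} ∩ {L0,L1,L2,L3,L6} = {L0,L1,L2}; idom=L2

Frontier:
  L2←L1: walk · to L1
  L2←L5: walk L5→L2 to L1
  L5←L2: walk · to L2
  L5←L4: walk L4 to L2
  L7←L5: walk L5 to L2
  L7←L6: walk L6→L3 to L2
  L0: DF=∅
  L1: DF=∅
  L2: DF={L2}
  L3: DF={L7}
  L4: DF={L5}
  L5: DF={L2,L7}
  L6: DF={L7}
  L7: DF=∅

φ for x: defs {L0,L1,L5}
  DF⁺ = {L2,L7}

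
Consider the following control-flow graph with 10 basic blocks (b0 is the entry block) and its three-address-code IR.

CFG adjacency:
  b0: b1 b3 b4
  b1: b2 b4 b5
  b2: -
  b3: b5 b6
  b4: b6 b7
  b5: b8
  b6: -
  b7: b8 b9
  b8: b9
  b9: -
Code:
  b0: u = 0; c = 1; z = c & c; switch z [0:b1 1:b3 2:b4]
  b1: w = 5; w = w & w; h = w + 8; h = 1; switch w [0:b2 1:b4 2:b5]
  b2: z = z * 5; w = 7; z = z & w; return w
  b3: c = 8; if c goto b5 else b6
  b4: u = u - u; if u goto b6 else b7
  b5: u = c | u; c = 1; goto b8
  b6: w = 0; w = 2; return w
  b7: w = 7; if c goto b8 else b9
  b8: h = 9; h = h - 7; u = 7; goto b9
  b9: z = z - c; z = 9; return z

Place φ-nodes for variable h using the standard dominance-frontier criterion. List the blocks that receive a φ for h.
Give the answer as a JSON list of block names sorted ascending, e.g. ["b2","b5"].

Answer: ["b4", "b5", "b6", "b8", "b9"]

Working:
idom tree: b1←b0 b2←b1 b3←b0 b4←b0 b5←b0 b6←b0 b7←b4 b8←b0 b9←b0
Dom∩ at merges:
  b4: preds {b0,b1}: {b0} ∩ {b0,b1} = {b0}; idom=b0
  b5: preds {b1,b3}: {b0,b1} ∩ {b0,b3} = {b0}; idom=b0
  b6: preds {b3,b4}: {b0,b3} ∩ {b0,b4} = {b0}; idom=b0
  b8: preds {b5,b7}: {b0,b5} ∩ {b0,b4,b7} = {b0}; idom=b0
  b9: preds {b7,b8}: {b0,b4,b7} ∩ {b0,b8} = {b0}; idom=b0

DF walk-up:
  join b4 pred b0: · stop@b0
  join b4 pred b1: b1 stop@b0
  join b5 pred b1: b1 stop@b0
  join b5 pred b3: b3 stop@b0
  join b6 pred b3: b3 stop@b0
  join b6 pred b4: b4 stop@b0
  join b8 pred b5: b5 stop@b0
  join b8 pred b7: b7→b4 stop@b0
  join b9 pred b7: b7→b4 stop@b0
  join b9 pred b8: b8 stop@b0
  b0: DF=∅
  b1: DF={b4,b5}
  b2: DF=∅
  b3: DF={b5,b6}
  b4: DF={b6,b8,b9}
  b5: DF={b8}
  b6: DF=∅
  b7: DF={b8,b9}
  b8: DF={b9}
  b9: DF=∅

φ for h: defs {b1,b8}
  DF⁺ = {b4,b5,b6,b8,b9}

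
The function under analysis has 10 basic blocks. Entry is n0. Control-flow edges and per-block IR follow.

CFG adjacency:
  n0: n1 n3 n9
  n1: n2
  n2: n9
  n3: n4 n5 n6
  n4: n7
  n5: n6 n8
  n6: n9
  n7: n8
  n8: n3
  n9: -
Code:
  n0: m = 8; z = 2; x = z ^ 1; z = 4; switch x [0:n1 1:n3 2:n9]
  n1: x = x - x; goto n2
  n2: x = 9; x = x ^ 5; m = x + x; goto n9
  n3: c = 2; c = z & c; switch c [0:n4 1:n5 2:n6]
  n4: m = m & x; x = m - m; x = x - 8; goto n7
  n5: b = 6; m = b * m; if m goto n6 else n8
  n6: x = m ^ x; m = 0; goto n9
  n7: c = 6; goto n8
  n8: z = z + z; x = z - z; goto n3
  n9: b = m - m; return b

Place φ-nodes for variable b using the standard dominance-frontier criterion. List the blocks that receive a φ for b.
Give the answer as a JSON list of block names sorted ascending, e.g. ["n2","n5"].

idom tree: n1←n0 n2←n1 n3←n0 n4←n3 n5←n3 n6←n3 n7←n4 n8←n3 n9←n0
Join-block Dom:
  n3: preds {n0,n8}: {n0} ∩ {n0,n3,n8} = {n0}; idom=n0
  n6: preds {n3,n5}: {n0,n3} ∩ {n0,n3,n5} = {n0,n3}; idom=n3
  n8: preds {n5,n7}: {n0,n3,n5} ∩ {n0,n3,n4,n7} = {n0,n3}; idom=n3
  n9: preds {n0,n2,n6}: {n0} ∩ {n0,n1,n2} ∩ {n0,n3,n6} = {n0}; idom=n0

DF derivation:
  join n3 pred n0: · stop@n0
  join n3 pred n8: n8→n3 stop@n0
  join n6 pred n3: · stop@n3
  join n6 pred n5: n5 stop@n3
  join n8 pred n5: n5 stop@n3
  join n8 pred n7: n7→n4 stop@n3
  join n9 pred n0: · stop@n0
  join n9 pred n2: n2→n1 stop@n0
  join n9 pred n6: n6→n3 stop@n0
  n0: DF=∅
  n1: DF={n9}
  n2: DF={n9}
  n3: DF={n3,n9}
  n4: DF={n8}
  n5: DF={n6,n8}
  n6: DF={n9}
  n7: DF={n8}
  n8: DF={n3}
  n9: DF=∅

φ for b: defs {n5,n9}
  DF⁺ = {n3,n6,n8,n9}

Answer: ["n3", "n6", "n8", "n9"]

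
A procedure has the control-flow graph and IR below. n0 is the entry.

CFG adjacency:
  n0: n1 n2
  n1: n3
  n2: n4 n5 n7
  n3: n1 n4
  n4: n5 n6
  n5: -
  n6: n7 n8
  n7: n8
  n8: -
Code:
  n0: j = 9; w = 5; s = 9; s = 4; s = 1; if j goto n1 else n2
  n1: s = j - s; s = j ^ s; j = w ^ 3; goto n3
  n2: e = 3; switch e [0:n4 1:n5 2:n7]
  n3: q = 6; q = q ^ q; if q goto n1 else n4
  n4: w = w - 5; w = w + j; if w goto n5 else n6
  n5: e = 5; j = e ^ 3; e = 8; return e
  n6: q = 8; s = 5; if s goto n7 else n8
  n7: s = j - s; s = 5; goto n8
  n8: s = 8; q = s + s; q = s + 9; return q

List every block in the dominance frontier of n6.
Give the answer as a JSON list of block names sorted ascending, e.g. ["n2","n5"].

Answer: ["n7", "n8"]

Derivation:
idom tree: n1←n0 n2←n0 n3←n1 n4←n0 n5←n0 n6←n4 n7←n0 n8←n0
Dom at joins:
  n1: preds {n0,n3}: {n0} ∩ {n0,n1,n3} = {n0}; idom=n0
  n4: preds {n2,n3}: {n0,n2} ∩ {n0,n1,n3} = {n0}; idom=n0
  n5: preds {n2,n4}: {n0,n2} ∩ {n0,n4} = {n0}; idom=n0
  n7: preds {n2,n6}: {n0,n2} ∩ {n0,n4,n6} = {n0}; idom=n0
  n8: preds {n6,n7}: {n0,n4,n6} ∩ {n0,n7} = {n0}; idom=n0

DF derivation:
  n1←n0: walk · to n0
  n1←n3: walk n3→n1 to n0
  n4←n2: walk n2 to n0
  n4←n3: walk n3→n1 to n0
  n5←n2: walk n2 to n0
  n5←n4: walk n4 to n0
  n7←n2: walk n2 to n0
  n7←n6: walk n6→n4 to n0
  n8←n6: walk n6→n4 to n0
  n8←n7: walk n7 to n0
  n0: DF=∅
  n1: DF={n1,n4}
  n2: DF={n4,n5,n7}
  n3: DF={n1,n4}
  n4: DF={n5,n7,n8}
  n5: DF=∅
  n6: DF={n7,n8}
  n7: DF={n8}
  n8: DF=∅

DF(n6) = ["n7", "n8"]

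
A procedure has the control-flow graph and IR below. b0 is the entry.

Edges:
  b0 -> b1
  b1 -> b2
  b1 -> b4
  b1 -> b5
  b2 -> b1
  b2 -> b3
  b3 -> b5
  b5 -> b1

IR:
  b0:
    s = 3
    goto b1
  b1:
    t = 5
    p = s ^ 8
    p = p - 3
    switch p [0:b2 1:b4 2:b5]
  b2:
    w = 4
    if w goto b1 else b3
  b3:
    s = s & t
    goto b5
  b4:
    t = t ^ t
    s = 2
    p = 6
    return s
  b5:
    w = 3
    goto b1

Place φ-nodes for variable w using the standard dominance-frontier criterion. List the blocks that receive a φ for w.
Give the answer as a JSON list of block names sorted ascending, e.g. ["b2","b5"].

Answer: ["b1", "b5"]

Derivation:
idom tree: b1←b0 b2←b1 b3←b2 b4←b1 b5←b1
Dom∩ at merges:
  b1: preds {b0,b2,b5}: {b0} ∩ {b0,b1,b2} ∩ {b0,b1,b5} = {b0}; idom=b0
  b5: preds {b1,b3}: {b0,b1} ∩ {b0,b1,b2,b3} = {b0,b1}; idom=b1

DF derivation:
  join b1 pred b0: · stop@b0
  join b1 pred b2: b2→b1 stop@b0
  join b1 pred b5: b5→b1 stop@b0
  join b5 pred b1: · stop@b1
  join b5 pred b3: b3→b2 stop@b1
  b0: DF=∅
  b1: DF={b1}
  b2: DF={b1,b5}
  b3: DF={b5}
  b4: DF=∅
  b5: DF={b1}

φ for w: defs {b2,b5}
  DF⁺ = {b1,b5}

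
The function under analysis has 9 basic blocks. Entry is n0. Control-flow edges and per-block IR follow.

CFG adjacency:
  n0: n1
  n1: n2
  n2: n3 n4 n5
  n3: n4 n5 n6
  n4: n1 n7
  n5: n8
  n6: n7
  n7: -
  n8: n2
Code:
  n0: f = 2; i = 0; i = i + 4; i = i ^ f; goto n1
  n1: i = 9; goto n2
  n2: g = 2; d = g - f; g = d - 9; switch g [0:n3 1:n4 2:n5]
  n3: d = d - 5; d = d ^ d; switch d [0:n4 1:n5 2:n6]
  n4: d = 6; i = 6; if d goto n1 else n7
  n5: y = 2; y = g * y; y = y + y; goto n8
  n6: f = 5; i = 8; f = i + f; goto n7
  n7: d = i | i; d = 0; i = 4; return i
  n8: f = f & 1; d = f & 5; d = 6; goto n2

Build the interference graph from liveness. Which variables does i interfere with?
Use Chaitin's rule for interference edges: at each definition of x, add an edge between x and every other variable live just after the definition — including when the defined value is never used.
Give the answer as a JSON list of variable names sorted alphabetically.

def/use:
  n0: {f,i} / ∅
  n1: {i} / ∅
  n2: {d,g} / {f}
  n3: {d} / {d}
  n4: {d,i} / ∅
  n5: {y} / {g}
  n6: {f,i} / ∅
  n7: {d,i} / {i}
  n8: {d,f} / {f}

Liveness:
  live n0: ∅→{f}
  live n1: {f}→{f}
  live n2: {f}→{d,f,g}
  live n3: {d,f,g}→{f,g}
  live n4: {f}→{f,i}
  live n5: {f,g}→{f}
  live n6: ∅→{i}
  live n7: {i}→∅
  live n8: {f}→{f}

Interfere edges:
  d↔{f,g,i}
  f↔{d,g,i,y}
  g↔{d,f,y}
  i↔{d,f}
  y↔{f,g}

N(i) = ["d", "f"]

Answer: ["d", "f"]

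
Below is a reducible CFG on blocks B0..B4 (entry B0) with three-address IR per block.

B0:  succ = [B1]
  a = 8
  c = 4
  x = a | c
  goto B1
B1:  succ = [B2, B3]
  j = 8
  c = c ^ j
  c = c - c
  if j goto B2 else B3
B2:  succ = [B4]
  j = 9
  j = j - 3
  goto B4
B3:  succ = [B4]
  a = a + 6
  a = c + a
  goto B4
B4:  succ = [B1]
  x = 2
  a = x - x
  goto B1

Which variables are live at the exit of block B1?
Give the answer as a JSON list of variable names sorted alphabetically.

Answer: ["a", "c"]

Working:
Per-block:
  B0: def={a,c,x} ue=∅
  B1: def={c,j} ue={c}
  B2: def={j} ue=∅
  B3: def={a} ue={a,c}
  B4: def={a,x} ue=∅

Backward fixpoint:
  live B0: ∅→{a,c}
  live B1: {a,c}→{a,c}
  live B2: {c}→{c}
  live B3: {a,c}→{c}
  live B4: {c}→{a,c}

live-out(B1) = ["a", "c"]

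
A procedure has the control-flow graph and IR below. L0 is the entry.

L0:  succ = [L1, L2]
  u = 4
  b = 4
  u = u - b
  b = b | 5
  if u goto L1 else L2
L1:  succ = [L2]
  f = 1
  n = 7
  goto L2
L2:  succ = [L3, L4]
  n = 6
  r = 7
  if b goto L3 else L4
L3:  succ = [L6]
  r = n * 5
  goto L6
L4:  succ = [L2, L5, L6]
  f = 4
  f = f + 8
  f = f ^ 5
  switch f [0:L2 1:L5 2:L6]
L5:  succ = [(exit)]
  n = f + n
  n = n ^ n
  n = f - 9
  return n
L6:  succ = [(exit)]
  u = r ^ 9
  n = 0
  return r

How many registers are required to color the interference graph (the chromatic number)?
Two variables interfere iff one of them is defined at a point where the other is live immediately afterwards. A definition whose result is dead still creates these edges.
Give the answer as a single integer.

Answer: 4

Analysis:
Per-block:
  L0 def {b,u} use ∅
  L1 def {f,n} use ∅
  L2 def {n,r} use {b}
  L3 def {r} use {n}
  L4 def {f} use ∅
  L5 def {n} use {f,n}
  L6 def {n,u} use {r}

Backward fixpoint:
  L0 li=∅ lo={b}
  L1 li={b} lo={b}
  L2 li={b} lo={b,n,r}
  L3 li={n} lo={r}
  L4 li={b,n,r} lo={b,f,n,r}
  L5 li={f,n} lo=∅
  L6 li={r} lo=∅

Interfere edges:
  b: {f,n,r,u}
  f: {b,n,r}
  n: {b,f,r}
  r: {b,f,n,u}
  u: {b,r}

Chromatic number:
  clique {b,f,n,r} ⇒ need ≥ 4
  4-colouring: R0={b}  R1={r}  R2={f,u}  R3={n}
  χ = 4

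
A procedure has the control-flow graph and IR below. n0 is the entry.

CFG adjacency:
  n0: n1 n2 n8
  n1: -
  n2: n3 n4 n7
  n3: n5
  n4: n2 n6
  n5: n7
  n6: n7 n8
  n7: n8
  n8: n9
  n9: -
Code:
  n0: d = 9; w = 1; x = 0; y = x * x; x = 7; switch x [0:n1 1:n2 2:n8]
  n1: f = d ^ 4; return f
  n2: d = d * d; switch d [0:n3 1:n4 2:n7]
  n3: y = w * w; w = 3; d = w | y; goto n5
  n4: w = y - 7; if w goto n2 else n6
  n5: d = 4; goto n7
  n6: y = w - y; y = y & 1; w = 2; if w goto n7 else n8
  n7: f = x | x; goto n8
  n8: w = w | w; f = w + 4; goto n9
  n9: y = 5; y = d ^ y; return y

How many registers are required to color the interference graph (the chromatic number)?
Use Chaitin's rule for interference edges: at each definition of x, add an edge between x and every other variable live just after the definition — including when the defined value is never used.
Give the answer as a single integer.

def/use:
  n0: def={d,w,x,y} ue=∅
  n1: def={f} ue={d}
  n2: def={d} ue={d}
  n3: def={d,w,y} ue={w}
  n4: def={w} ue={y}
  n5: def={d} ue=∅
  n6: def={w,y} ue={w,y}
  n7: def={f} ue={x}
  n8: def={f,w} ue={w}
  n9: def={y} ue={d}

Backward fixpoint:
  n0 li=∅ lo={d,w,x,y}
  n1 li={d} lo=∅
  n2 li={d,w,x,y} lo={d,w,x,y}
  n3 li={w,x} lo={w,x}
  n4 li={d,x,y} lo={d,w,x,y}
  n5 li={w,x} lo={d,w,x}
  n6 li={d,w,x,y} lo={d,w,x}
  n7 li={d,w,x} lo={d,w}
  n8 li={d,w} lo={d}
  n9 li={d} lo=∅

Interference:
  d: {f,w,x,y}
  f: {d,w}
  w: {d,f,x,y}
  x: {d,w,y}
  y: {d,w,x}

Chromatic number:
  {d,w,x,y} pairwise interfere (4-clique) ⇒ χ ≥ 4
  4-colouring: R0={d}  R1={w}  R2={f,x}  R3={y}
  χ = 4

Answer: 4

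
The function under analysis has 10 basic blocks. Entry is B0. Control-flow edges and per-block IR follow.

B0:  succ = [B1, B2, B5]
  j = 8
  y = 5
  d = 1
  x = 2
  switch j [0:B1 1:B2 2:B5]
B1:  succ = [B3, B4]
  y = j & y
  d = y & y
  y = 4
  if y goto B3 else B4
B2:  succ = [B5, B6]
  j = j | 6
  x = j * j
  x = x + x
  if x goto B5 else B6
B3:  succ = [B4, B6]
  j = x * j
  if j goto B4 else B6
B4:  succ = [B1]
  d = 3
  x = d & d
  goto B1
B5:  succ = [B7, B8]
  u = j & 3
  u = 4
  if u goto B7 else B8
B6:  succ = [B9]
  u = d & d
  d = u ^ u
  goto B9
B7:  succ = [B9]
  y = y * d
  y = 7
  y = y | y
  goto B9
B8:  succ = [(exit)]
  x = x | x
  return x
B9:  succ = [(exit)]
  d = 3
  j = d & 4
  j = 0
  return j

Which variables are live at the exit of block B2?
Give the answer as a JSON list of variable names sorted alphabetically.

Block summaries:
  B0: def={d,j,x,y} ue=∅
  B1: def={d,y} ue={j,y}
  B2: def={j,x} ue={j}
  B3: def={j} ue={j,x}
  B4: def={d,x} ue=∅
  B5: def={u} ue={j}
  B6: def={d,u} ue={d}
  B7: def={y} ue={d,y}
  B8: def={x} ue={x}
  B9: def={d,j} ue=∅

Live sets:
  B0: in=∅ out={d,j,x,y}
  B1: in={j,x,y} out={d,j,x,y}
  B2: in={d,j,y} out={d,j,x,y}
  B3: in={d,j,x,y} out={d,j,y}
  B4: in={j,y} out={j,x,y}
  B5: in={d,j,x,y} out={d,x,y}
  B6: in={d} out=∅
  B7: in={d,y} out=∅
  B8: in={x} out=∅
  B9: in=∅ out=∅

live-out(B2) = ["d", "j", "x", "y"]

Answer: ["d", "j", "x", "y"]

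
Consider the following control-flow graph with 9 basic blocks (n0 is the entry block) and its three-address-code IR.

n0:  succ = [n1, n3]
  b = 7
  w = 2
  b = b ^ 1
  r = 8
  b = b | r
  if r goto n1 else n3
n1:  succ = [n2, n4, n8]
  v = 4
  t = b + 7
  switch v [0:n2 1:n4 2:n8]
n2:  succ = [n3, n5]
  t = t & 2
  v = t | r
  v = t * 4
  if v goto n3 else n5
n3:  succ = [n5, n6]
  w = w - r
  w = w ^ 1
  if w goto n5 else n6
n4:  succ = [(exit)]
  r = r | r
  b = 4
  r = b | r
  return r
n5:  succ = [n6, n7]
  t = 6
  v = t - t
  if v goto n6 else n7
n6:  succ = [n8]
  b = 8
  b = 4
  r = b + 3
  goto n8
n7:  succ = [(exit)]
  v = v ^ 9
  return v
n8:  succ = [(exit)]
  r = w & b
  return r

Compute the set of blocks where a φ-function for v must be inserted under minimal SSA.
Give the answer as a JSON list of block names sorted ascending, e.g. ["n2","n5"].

idom tree: n1←n0 n2←n1 n3←n0 n4←n1 n5←n0 n6←n0 n7←n5 n8←n0
Join-block Dom:
  n3: preds {n0,n2}: {n0} ∩ {n0,n1,n2} = {n0}; idom=n0
  n5: preds {n2,n3}: {n0,n1,n2} ∩ {n0,n3} = {n0}; idom=n0
  n6: preds {n3,n5}: {n0,n3} ∩ {n0,n5} = {n0}; idom=n0
  n8: preds {n1,n6}: {n0,n1} ∩ {n0,n6} = {n0}; idom=n0

DF derivation:
  join n3 pred n0: · stop@n0
  join n3 pred n2: n2→n1 stop@n0
  join n5 pred n2: n2→n1 stop@n0
  join n5 pred n3: n3 stop@n0
  join n6 pred n3: n3 stop@n0
  join n6 pred n5: n5 stop@n0
  join n8 pred n1: n1 stop@n0
  join n8 pred n6: n6 stop@n0
  DF(n0)=∅
  DF(n1)={n3,n5,n8}
  DF(n2)={n3,n5}
  DF(n3)={n5,n6}
  DF(n4)=∅
  DF(n5)={n6}
  DF(n6)={n8}
  DF(n7)=∅
  DF(n8)=∅

φ for v: defs {n1,n2,n5,n7}
  DF⁺ = {n3,n5,n6,n8}

Answer: ["n3", "n5", "n6", "n8"]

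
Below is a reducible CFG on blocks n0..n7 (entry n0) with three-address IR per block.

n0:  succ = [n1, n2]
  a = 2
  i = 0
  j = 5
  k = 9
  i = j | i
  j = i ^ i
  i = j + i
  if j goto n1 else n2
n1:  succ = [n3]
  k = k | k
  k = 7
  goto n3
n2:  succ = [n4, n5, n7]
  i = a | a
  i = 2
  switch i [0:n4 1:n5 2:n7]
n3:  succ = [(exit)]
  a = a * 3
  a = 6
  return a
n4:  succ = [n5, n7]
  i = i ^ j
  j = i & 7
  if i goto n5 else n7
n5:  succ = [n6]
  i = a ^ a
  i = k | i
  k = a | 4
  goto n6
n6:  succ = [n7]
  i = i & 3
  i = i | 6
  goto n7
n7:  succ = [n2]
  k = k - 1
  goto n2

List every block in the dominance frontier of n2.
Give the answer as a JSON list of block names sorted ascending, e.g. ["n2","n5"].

Answer: ["n2"]

Derivation:
idom tree: n1←n0 n2←n0 n3←n1 n4←n2 n5←n2 n6←n5 n7←n2
Dom at joins:
  n2: preds {n0,n7}: {n0} ∩ {n0,n2,n7} = {n0}; idom=n0
  n5: preds {n2,n4}: {n0,n2} ∩ {n0,n2,n4} = {n0,n2}; idom=n2
  n7: preds {n2,n4,n6}: {n0,n2} ∩ {n0,n2,n4} ∩ {n0,n2,n5,n6} = {n0,n2}; idom=n2

Frontier:
  n2←n0: walk · to n0
  n2←n7: walk n7→n2 to n0
  n5←n2: walk · to n2
  n5←n4: walk n4 to n2
  n7←n2: walk · to n2
  n7←n4: walk n4 to n2
  n7←n6: walk n6→n5 to n2
  n0 → ∅
  n1 → ∅
  n2 → {n2}
  n3 → ∅
  n4 → {n5,n7}
  n5 → {n7}
  n6 → {n7}
  n7 → {n2}

DF(n2) = ["n2"]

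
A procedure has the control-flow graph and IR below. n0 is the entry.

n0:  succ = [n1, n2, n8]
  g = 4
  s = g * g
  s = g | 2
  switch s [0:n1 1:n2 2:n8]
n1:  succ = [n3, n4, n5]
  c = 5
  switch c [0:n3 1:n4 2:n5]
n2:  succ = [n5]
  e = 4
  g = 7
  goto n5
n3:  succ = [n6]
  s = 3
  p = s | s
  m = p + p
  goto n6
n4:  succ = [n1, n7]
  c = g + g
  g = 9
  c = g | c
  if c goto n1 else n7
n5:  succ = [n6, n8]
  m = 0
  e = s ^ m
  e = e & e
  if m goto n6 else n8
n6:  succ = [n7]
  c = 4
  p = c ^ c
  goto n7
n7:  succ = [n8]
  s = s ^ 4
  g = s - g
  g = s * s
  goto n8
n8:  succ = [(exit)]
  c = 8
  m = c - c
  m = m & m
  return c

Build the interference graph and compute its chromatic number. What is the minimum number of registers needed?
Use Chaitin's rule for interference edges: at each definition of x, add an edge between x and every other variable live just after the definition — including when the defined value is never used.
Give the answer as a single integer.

Per-block:
  n0: {g,s} / ∅
  n1: {c} / ∅
  n2: {e,g} / ∅
  n3: {m,p,s} / ∅
  n4: {c,g} / {g}
  n5: {e,m} / {s}
  n6: {c,p} / ∅
  n7: {g,s} / {g,s}
  n8: {c,m} / ∅

Live sets:
  n0: in=∅ out={g,s}
  n1: in={g,s} out={g,s}
  n2: in={s} out={g,s}
  n3: in={g} out={g,s}
  n4: in={g,s} out={g,s}
  n5: in={g,s} out={g,s}
  n6: in={g,s} out={g,s}
  n7: in={g,s} out=∅
  n8: in=∅ out=∅

Conflict graph:
  c: {g,m,s}
  e: {g,m,s}
  g: {c,e,m,p,s}
  m: {c,e,g,s}
  p: {g,s}
  s: {c,e,g,m,p}

Colouring:
  {c,g,m,s} pairwise interfere (4-clique) ⇒ χ ≥ 4
  4-colouring: R0={g}  R1={s}  R2={m,p}  R3={c,e}
  χ = 4

Answer: 4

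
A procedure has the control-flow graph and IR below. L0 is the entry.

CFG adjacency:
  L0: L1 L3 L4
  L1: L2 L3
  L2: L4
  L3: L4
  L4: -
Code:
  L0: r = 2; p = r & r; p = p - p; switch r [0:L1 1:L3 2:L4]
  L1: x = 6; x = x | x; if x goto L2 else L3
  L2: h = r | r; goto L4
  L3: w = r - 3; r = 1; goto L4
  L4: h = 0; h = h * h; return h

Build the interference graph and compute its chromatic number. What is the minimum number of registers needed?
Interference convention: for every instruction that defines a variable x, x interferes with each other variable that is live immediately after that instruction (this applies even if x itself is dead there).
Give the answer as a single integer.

Block summaries:
  L0: def={p,r} ue=∅
  L1: def={x} ue=∅
  L2: def={h} ue={r}
  L3: def={r,w} ue={r}
  L4: def={h} ue=∅

Live sets:
  L0: in=∅ out={r}
  L1: in={r} out={r}
  L2: in={r} out=∅
  L3: in={r} out=∅
  L4: in=∅ out=∅

Interfere edges:
  h — ∅
  p — {r}
  r — {p,x}
  w — ∅
  x — {r}

Chromatic number:
  {p,r} pairwise interfere (2-clique) ⇒ χ ≥ 2
  assign h→r0 p→r1 r→r0 w→r0 x→r1 — no edge inside a register ⇒ χ ≤ 2
  χ = 2

Answer: 2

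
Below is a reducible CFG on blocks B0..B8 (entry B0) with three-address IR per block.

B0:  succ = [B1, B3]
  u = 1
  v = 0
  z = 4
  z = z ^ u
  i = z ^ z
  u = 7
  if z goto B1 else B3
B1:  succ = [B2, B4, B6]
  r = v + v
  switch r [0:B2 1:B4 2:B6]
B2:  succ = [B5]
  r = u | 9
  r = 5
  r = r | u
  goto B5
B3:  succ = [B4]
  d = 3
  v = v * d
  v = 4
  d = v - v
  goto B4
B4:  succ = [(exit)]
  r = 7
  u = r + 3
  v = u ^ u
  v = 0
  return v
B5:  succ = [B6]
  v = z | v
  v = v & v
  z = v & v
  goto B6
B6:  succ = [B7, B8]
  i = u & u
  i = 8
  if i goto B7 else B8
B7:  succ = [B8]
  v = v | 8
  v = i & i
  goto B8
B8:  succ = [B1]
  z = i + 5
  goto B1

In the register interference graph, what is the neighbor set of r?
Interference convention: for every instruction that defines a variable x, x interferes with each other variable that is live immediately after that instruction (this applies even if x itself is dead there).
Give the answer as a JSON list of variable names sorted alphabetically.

Answer: ["u", "v", "z"]

Working:
Per-block:
  B0: def={i,u,v,z} ue=∅
  B1: def={r} ue={v}
  B2: def={r} ue={u}
  B3: def={d,v} ue={v}
  B4: def={r,u,v} ue=∅
  B5: def={v,z} ue={v,z}
  B6: def={i} ue={u}
  B7: def={v} ue={i,v}
  B8: def={z} ue={i}

Backward fixpoint:
  B0 li=∅ lo={u,v,z}
  B1 li={u,v,z} lo={u,v,z}
  B2 li={u,v,z} lo={u,v,z}
  B3 li={v} lo=∅
  B4 li=∅ lo=∅
  B5 li={u,v,z} lo={u,v}
  B6 li={u,v} lo={i,u,v}
  B7 li={i,u,v} lo={i,u,v}
  B8 li={i,u,v} lo={u,v,z}

Interfere edges:
  d↔{v}
  i↔{u,v,z}
  r↔{u,v,z}
  u↔{i,r,v,z}
  v↔{d,i,r,u,z}
  z↔{i,r,u,v}

N(r) = ["u", "v", "z"]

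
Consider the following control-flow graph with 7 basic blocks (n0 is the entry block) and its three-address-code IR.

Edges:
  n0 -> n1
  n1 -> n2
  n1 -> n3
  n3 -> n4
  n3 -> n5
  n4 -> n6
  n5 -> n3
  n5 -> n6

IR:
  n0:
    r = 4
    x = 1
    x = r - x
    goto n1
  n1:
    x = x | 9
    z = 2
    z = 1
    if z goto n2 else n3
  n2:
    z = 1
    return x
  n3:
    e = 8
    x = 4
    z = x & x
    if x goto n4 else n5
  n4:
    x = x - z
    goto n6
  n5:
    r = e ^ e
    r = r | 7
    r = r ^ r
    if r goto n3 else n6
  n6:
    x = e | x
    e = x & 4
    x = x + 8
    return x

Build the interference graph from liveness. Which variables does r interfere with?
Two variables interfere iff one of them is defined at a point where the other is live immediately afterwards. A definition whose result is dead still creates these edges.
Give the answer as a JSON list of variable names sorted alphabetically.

def/use:
  n0: {r,x} / ∅
  n1: {x,z} / {x}
  n2: {z} / {x}
  n3: {e,x,z} / ∅
  n4: {x} / {x,z}
  n5: {r} / {e}
  n6: {e,x} / {e,x}

Liveness:
  n0: in=∅ out={x}
  n1: in={x} out={x}
  n2: in={x} out=∅
  n3: in=∅ out={e,x,z}
  n4: in={e,x,z} out={e,x}
  n5: in={e,x} out={e,x}
  n6: in={e,x} out=∅

Interference:
  e — {r,x,z}
  r — {e,x}
  x — {e,r,z}
  z — {e,x}

N(r) = ["e", "x"]

Answer: ["e", "x"]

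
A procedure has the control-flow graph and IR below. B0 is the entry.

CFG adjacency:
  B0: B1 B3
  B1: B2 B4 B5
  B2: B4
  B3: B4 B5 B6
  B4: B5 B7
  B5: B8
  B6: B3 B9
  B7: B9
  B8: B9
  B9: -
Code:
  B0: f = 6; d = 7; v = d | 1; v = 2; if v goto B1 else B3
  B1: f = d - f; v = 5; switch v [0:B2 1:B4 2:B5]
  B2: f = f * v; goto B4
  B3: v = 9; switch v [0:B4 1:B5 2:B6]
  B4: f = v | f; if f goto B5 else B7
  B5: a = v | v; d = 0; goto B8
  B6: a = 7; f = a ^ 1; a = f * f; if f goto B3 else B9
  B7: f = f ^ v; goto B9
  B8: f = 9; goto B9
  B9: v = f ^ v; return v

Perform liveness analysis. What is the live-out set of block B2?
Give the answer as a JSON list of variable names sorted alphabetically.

Answer: ["f", "v"]

Derivation:
def/use:
  B0: {d,f,v} / ∅
  B1: {f,v} / {d,f}
  B2: {f} / {f,v}
  B3: {v} / ∅
  B4: {f} / {f,v}
  B5: {a,d} / {v}
  B6: {a,f} / ∅
  B7: {f} / {f,v}
  B8: {f} / ∅
  B9: {v} / {f,v}

Backward fixpoint:
  B0 li=∅ lo={d,f}
  B1 li={d,f} lo={f,v}
  B2 li={f,v} lo={f,v}
  B3 li={f} lo={f,v}
  B4 li={f,v} lo={f,v}
  B5 li={v} lo={v}
  B6 li={v} lo={f,v}
  B7 li={f,v} lo={f,v}
  B8 li={v} lo={f,v}
  B9 li={f,v} lo=∅

live-out(B2) = ["f", "v"]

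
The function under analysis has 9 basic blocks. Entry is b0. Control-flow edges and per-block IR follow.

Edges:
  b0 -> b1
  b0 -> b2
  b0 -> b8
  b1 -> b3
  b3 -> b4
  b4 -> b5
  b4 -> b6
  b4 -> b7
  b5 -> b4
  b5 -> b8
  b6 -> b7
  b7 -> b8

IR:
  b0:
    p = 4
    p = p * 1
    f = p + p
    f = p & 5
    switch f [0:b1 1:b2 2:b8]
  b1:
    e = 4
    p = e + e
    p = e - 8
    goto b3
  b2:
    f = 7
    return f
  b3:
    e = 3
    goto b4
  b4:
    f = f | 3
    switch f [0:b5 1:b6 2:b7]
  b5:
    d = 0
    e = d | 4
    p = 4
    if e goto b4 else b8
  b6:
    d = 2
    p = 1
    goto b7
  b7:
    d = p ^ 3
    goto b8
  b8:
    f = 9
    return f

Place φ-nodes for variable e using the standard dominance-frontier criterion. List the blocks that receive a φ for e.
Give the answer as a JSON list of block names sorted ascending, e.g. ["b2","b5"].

idom tree: b1←b0 b2←b0 b3←b1 b4←b3 b5←b4 b6←b4 b7←b4 b8←b0
Dom at joins:
  b4: preds {b3,b5}: {b0,b1,b3} ∩ {b0,b1,b3,b4,b5} = {b0,b1,b3}; idom=b3
  b7: preds {b4,b6}: {b0,b1,b3,b4} ∩ {b0,b1,b3,b4,b6} = {b0,b1,b3,b4}; idom=b4
  b8: preds {b0,b5,b7}: {b0} ∩ {b0,b1,b3,b4,b5} ∩ {b0,b1,b3,b4,b7} = {b0}; idom=b0

DF derivation:
  b4←b3: walk · to b3
  b4←b5: walk b5→b4 to b3
  b7←b4: walk · to b4
  b7←b6: walk b6 to b4
  b8←b0: walk · to b0
  b8←b5: walk b5→b4→b3→b1 to b0
  b8←b7: walk b7→b4→b3→b1 to b0
  DF(b0)=∅
  DF(b1)={b8}
  DF(b2)=∅
  DF(b3)={b8}
  DF(b4)={b4,b8}
  DF(b5)={b4,b8}
  DF(b6)={b7}
  DF(b7)={b8}
  DF(b8)=∅

φ for e: defs {b1,b3,b5}
  DF⁺ = {b4,b8}

Answer: ["b4", "b8"]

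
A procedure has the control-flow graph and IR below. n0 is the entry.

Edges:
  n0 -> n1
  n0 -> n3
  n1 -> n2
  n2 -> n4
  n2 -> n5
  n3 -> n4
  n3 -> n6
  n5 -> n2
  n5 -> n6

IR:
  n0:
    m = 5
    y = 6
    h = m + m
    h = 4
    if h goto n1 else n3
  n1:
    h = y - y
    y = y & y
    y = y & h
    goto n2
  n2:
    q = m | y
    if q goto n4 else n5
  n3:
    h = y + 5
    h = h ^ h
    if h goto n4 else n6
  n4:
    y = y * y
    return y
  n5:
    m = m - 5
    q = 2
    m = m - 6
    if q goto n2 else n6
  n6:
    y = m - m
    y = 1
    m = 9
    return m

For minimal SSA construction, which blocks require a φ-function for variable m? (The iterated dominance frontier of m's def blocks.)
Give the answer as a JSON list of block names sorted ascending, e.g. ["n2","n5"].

Answer: ["n2", "n4", "n6"]

Derivation:
idom tree: n1←n0 n2←n1 n3←n0 n4←n0 n5←n2 n6←n0
Dom∩ at merges:
  n2: preds {n1,n5}: {n0,n1} ∩ {n0,n1,n2,n5} = {n0,n1}; idom=n1
  n4: preds {n2,n3}: {n0,n1,n2} ∩ {n0,n3} = {n0}; idom=n0
  n6: preds {n3,n5}: {n0,n3} ∩ {n0,n1,n2,n5} = {n0}; idom=n0

DF derivation:
  n2←n1: walk · to n1
  n2←n5: walk n5→n2 to n1
  n4←n2: walk n2→n1 to n0
  n4←n3: walk n3 to n0
  n6←n3: walk n3 to n0
  n6←n5: walk n5→n2→n1 to n0
  n0 → ∅
  n1 → {n4,n6}
  n2 → {n2,n4,n6}
  n3 → {n4,n6}
  n4 → ∅
  n5 → {n2,n6}
  n6 → ∅

φ for m: defs {n0,n5,n6}
  DF⁺ = {n2,n4,n6}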